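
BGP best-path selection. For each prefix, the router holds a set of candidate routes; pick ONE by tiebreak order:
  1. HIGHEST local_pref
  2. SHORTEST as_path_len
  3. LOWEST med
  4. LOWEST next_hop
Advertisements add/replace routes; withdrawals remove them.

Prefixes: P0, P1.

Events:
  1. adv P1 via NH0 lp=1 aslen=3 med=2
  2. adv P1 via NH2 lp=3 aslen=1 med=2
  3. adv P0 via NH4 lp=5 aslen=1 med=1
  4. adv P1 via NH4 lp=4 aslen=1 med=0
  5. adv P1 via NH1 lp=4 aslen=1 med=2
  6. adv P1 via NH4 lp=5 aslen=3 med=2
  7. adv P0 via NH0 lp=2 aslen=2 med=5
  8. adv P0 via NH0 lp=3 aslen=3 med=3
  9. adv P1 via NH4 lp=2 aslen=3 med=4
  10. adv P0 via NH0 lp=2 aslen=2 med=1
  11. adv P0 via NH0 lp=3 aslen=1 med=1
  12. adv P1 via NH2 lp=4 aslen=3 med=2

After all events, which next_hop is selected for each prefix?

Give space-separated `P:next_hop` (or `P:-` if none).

Answer: P0:NH4 P1:NH1

Derivation:
Op 1: best P0=- P1=NH0
Op 2: best P0=- P1=NH2
Op 3: best P0=NH4 P1=NH2
Op 4: best P0=NH4 P1=NH4
Op 5: best P0=NH4 P1=NH4
Op 6: best P0=NH4 P1=NH4
Op 7: best P0=NH4 P1=NH4
Op 8: best P0=NH4 P1=NH4
Op 9: best P0=NH4 P1=NH1
Op 10: best P0=NH4 P1=NH1
Op 11: best P0=NH4 P1=NH1
Op 12: best P0=NH4 P1=NH1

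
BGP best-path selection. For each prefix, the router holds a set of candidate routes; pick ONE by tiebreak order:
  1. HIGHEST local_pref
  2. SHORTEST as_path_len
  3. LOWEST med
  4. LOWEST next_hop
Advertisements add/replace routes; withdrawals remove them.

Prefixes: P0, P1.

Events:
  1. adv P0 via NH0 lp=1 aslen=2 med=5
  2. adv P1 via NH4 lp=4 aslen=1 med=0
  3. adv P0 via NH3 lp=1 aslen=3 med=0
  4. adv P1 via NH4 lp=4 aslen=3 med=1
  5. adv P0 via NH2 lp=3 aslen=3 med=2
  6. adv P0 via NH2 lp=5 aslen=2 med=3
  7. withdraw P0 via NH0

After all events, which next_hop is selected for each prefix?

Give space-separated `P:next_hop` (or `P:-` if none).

Op 1: best P0=NH0 P1=-
Op 2: best P0=NH0 P1=NH4
Op 3: best P0=NH0 P1=NH4
Op 4: best P0=NH0 P1=NH4
Op 5: best P0=NH2 P1=NH4
Op 6: best P0=NH2 P1=NH4
Op 7: best P0=NH2 P1=NH4

Answer: P0:NH2 P1:NH4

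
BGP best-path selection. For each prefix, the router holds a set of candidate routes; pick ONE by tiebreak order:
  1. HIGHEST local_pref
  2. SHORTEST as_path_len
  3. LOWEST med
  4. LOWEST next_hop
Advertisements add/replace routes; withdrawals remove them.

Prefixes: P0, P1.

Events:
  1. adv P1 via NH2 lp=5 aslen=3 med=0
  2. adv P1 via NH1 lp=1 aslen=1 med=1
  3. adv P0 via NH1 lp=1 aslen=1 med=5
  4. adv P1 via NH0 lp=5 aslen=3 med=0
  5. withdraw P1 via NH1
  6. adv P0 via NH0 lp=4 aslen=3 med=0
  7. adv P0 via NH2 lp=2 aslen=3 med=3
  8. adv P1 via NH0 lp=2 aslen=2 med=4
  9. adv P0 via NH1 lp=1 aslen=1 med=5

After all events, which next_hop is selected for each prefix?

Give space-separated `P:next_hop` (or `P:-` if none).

Op 1: best P0=- P1=NH2
Op 2: best P0=- P1=NH2
Op 3: best P0=NH1 P1=NH2
Op 4: best P0=NH1 P1=NH0
Op 5: best P0=NH1 P1=NH0
Op 6: best P0=NH0 P1=NH0
Op 7: best P0=NH0 P1=NH0
Op 8: best P0=NH0 P1=NH2
Op 9: best P0=NH0 P1=NH2

Answer: P0:NH0 P1:NH2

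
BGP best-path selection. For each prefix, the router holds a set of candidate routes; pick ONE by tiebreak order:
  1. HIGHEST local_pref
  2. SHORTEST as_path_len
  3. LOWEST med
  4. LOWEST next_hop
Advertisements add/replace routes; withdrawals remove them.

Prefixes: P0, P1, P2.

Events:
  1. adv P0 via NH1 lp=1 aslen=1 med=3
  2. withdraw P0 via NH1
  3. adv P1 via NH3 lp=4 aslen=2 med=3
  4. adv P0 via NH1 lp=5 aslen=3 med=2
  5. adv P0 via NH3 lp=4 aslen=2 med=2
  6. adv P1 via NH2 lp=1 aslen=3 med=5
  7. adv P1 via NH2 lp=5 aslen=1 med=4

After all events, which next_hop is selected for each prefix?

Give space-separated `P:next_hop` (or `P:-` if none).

Answer: P0:NH1 P1:NH2 P2:-

Derivation:
Op 1: best P0=NH1 P1=- P2=-
Op 2: best P0=- P1=- P2=-
Op 3: best P0=- P1=NH3 P2=-
Op 4: best P0=NH1 P1=NH3 P2=-
Op 5: best P0=NH1 P1=NH3 P2=-
Op 6: best P0=NH1 P1=NH3 P2=-
Op 7: best P0=NH1 P1=NH2 P2=-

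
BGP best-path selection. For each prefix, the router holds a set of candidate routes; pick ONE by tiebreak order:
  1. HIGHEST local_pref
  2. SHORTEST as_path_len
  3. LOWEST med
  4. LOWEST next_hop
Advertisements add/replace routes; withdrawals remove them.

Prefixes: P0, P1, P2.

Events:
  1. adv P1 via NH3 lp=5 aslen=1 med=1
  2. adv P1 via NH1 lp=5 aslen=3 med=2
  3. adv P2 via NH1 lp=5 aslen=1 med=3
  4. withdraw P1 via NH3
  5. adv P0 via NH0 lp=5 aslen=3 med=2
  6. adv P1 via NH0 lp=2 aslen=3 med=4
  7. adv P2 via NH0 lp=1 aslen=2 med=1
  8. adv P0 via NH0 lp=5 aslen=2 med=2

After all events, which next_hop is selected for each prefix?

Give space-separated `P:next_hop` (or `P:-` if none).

Op 1: best P0=- P1=NH3 P2=-
Op 2: best P0=- P1=NH3 P2=-
Op 3: best P0=- P1=NH3 P2=NH1
Op 4: best P0=- P1=NH1 P2=NH1
Op 5: best P0=NH0 P1=NH1 P2=NH1
Op 6: best P0=NH0 P1=NH1 P2=NH1
Op 7: best P0=NH0 P1=NH1 P2=NH1
Op 8: best P0=NH0 P1=NH1 P2=NH1

Answer: P0:NH0 P1:NH1 P2:NH1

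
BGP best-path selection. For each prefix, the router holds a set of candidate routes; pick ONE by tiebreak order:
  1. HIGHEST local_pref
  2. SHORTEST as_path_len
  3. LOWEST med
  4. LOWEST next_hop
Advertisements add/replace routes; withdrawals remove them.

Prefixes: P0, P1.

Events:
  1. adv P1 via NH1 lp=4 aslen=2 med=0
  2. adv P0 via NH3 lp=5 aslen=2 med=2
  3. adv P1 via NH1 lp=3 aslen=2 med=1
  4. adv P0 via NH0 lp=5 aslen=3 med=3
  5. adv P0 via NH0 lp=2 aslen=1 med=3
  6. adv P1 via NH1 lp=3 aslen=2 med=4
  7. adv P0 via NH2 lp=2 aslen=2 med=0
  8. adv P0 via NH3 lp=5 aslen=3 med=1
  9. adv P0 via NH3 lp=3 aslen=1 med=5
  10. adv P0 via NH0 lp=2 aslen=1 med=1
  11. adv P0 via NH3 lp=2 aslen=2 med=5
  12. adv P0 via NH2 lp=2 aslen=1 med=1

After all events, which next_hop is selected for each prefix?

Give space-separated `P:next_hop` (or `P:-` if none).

Op 1: best P0=- P1=NH1
Op 2: best P0=NH3 P1=NH1
Op 3: best P0=NH3 P1=NH1
Op 4: best P0=NH3 P1=NH1
Op 5: best P0=NH3 P1=NH1
Op 6: best P0=NH3 P1=NH1
Op 7: best P0=NH3 P1=NH1
Op 8: best P0=NH3 P1=NH1
Op 9: best P0=NH3 P1=NH1
Op 10: best P0=NH3 P1=NH1
Op 11: best P0=NH0 P1=NH1
Op 12: best P0=NH0 P1=NH1

Answer: P0:NH0 P1:NH1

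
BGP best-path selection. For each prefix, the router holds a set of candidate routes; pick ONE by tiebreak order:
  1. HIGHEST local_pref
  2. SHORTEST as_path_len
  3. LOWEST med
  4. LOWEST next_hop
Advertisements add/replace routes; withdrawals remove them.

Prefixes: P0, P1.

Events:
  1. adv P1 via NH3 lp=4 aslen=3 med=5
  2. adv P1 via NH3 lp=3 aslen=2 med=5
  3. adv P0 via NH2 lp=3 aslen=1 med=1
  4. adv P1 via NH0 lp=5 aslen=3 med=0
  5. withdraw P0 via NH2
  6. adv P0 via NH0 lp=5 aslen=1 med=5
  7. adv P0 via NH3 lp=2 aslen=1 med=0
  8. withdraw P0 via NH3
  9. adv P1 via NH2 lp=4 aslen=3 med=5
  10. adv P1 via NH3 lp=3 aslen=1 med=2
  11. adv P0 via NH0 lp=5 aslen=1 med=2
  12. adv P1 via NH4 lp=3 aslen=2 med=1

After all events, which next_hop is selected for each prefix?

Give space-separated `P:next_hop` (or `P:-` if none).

Answer: P0:NH0 P1:NH0

Derivation:
Op 1: best P0=- P1=NH3
Op 2: best P0=- P1=NH3
Op 3: best P0=NH2 P1=NH3
Op 4: best P0=NH2 P1=NH0
Op 5: best P0=- P1=NH0
Op 6: best P0=NH0 P1=NH0
Op 7: best P0=NH0 P1=NH0
Op 8: best P0=NH0 P1=NH0
Op 9: best P0=NH0 P1=NH0
Op 10: best P0=NH0 P1=NH0
Op 11: best P0=NH0 P1=NH0
Op 12: best P0=NH0 P1=NH0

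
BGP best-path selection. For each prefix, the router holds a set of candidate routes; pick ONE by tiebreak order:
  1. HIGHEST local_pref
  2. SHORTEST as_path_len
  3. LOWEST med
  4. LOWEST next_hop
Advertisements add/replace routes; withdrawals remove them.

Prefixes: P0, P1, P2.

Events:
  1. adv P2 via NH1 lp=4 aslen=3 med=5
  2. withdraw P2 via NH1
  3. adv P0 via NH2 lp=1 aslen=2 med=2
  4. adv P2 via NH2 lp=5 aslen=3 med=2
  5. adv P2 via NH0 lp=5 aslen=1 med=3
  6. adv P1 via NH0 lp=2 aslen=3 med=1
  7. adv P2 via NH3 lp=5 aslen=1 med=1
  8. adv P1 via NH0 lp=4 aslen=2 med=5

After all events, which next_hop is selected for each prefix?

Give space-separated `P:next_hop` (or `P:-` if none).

Op 1: best P0=- P1=- P2=NH1
Op 2: best P0=- P1=- P2=-
Op 3: best P0=NH2 P1=- P2=-
Op 4: best P0=NH2 P1=- P2=NH2
Op 5: best P0=NH2 P1=- P2=NH0
Op 6: best P0=NH2 P1=NH0 P2=NH0
Op 7: best P0=NH2 P1=NH0 P2=NH3
Op 8: best P0=NH2 P1=NH0 P2=NH3

Answer: P0:NH2 P1:NH0 P2:NH3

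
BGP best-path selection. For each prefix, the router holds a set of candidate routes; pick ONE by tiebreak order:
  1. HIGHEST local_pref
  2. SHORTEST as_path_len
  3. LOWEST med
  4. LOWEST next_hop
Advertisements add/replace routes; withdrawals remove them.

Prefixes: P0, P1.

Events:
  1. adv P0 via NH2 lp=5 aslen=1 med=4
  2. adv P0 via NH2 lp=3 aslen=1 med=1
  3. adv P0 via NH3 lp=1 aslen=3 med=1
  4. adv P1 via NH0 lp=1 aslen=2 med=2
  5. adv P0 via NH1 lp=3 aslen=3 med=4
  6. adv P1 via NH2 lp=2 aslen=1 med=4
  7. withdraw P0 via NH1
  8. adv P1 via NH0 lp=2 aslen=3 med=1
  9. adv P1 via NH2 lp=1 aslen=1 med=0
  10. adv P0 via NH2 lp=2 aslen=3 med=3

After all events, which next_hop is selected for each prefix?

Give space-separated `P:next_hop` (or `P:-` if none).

Op 1: best P0=NH2 P1=-
Op 2: best P0=NH2 P1=-
Op 3: best P0=NH2 P1=-
Op 4: best P0=NH2 P1=NH0
Op 5: best P0=NH2 P1=NH0
Op 6: best P0=NH2 P1=NH2
Op 7: best P0=NH2 P1=NH2
Op 8: best P0=NH2 P1=NH2
Op 9: best P0=NH2 P1=NH0
Op 10: best P0=NH2 P1=NH0

Answer: P0:NH2 P1:NH0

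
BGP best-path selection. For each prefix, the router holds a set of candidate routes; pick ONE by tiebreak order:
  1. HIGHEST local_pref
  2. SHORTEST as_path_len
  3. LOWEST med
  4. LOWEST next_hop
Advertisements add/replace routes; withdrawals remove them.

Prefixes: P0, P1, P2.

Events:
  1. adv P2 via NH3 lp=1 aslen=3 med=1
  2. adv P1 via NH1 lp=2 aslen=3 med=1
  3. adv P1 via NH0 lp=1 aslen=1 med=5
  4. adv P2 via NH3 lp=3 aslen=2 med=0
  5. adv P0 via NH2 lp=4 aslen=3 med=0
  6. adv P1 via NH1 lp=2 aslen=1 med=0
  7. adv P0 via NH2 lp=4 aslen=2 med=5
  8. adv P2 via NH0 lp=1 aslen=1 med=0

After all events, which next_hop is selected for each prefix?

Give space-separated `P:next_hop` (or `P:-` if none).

Answer: P0:NH2 P1:NH1 P2:NH3

Derivation:
Op 1: best P0=- P1=- P2=NH3
Op 2: best P0=- P1=NH1 P2=NH3
Op 3: best P0=- P1=NH1 P2=NH3
Op 4: best P0=- P1=NH1 P2=NH3
Op 5: best P0=NH2 P1=NH1 P2=NH3
Op 6: best P0=NH2 P1=NH1 P2=NH3
Op 7: best P0=NH2 P1=NH1 P2=NH3
Op 8: best P0=NH2 P1=NH1 P2=NH3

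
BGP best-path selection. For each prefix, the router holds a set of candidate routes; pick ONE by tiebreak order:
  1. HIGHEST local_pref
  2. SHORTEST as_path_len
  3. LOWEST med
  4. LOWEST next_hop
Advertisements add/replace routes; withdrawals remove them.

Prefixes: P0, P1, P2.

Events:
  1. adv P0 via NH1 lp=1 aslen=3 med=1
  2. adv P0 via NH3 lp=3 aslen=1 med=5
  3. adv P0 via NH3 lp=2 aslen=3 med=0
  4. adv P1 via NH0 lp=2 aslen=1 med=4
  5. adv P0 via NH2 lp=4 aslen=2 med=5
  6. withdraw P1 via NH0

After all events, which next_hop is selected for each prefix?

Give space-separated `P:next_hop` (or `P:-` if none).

Op 1: best P0=NH1 P1=- P2=-
Op 2: best P0=NH3 P1=- P2=-
Op 3: best P0=NH3 P1=- P2=-
Op 4: best P0=NH3 P1=NH0 P2=-
Op 5: best P0=NH2 P1=NH0 P2=-
Op 6: best P0=NH2 P1=- P2=-

Answer: P0:NH2 P1:- P2:-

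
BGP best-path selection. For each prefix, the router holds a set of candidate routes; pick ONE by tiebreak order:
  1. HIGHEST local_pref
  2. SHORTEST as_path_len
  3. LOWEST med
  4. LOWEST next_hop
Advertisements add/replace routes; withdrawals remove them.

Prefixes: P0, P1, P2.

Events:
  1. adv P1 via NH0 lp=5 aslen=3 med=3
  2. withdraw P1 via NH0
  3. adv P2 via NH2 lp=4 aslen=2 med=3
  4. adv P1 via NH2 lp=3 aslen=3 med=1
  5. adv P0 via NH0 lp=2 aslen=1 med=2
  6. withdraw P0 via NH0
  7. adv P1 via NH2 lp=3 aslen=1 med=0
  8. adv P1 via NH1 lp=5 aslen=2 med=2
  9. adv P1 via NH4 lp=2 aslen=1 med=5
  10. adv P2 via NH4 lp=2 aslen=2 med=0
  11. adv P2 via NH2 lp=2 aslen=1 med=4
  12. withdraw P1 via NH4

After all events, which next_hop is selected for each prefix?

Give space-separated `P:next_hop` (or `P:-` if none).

Op 1: best P0=- P1=NH0 P2=-
Op 2: best P0=- P1=- P2=-
Op 3: best P0=- P1=- P2=NH2
Op 4: best P0=- P1=NH2 P2=NH2
Op 5: best P0=NH0 P1=NH2 P2=NH2
Op 6: best P0=- P1=NH2 P2=NH2
Op 7: best P0=- P1=NH2 P2=NH2
Op 8: best P0=- P1=NH1 P2=NH2
Op 9: best P0=- P1=NH1 P2=NH2
Op 10: best P0=- P1=NH1 P2=NH2
Op 11: best P0=- P1=NH1 P2=NH2
Op 12: best P0=- P1=NH1 P2=NH2

Answer: P0:- P1:NH1 P2:NH2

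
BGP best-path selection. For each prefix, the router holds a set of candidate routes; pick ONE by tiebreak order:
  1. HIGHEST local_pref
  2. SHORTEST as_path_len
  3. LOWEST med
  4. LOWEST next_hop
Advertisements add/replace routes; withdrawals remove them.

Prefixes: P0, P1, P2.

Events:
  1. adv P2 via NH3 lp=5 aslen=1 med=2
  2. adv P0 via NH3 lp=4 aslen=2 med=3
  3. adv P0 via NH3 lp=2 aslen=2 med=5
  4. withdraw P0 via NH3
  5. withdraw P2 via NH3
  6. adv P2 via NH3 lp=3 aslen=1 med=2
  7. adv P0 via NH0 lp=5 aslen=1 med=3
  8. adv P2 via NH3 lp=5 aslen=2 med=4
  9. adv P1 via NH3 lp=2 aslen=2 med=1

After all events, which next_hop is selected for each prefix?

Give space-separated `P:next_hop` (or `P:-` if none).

Op 1: best P0=- P1=- P2=NH3
Op 2: best P0=NH3 P1=- P2=NH3
Op 3: best P0=NH3 P1=- P2=NH3
Op 4: best P0=- P1=- P2=NH3
Op 5: best P0=- P1=- P2=-
Op 6: best P0=- P1=- P2=NH3
Op 7: best P0=NH0 P1=- P2=NH3
Op 8: best P0=NH0 P1=- P2=NH3
Op 9: best P0=NH0 P1=NH3 P2=NH3

Answer: P0:NH0 P1:NH3 P2:NH3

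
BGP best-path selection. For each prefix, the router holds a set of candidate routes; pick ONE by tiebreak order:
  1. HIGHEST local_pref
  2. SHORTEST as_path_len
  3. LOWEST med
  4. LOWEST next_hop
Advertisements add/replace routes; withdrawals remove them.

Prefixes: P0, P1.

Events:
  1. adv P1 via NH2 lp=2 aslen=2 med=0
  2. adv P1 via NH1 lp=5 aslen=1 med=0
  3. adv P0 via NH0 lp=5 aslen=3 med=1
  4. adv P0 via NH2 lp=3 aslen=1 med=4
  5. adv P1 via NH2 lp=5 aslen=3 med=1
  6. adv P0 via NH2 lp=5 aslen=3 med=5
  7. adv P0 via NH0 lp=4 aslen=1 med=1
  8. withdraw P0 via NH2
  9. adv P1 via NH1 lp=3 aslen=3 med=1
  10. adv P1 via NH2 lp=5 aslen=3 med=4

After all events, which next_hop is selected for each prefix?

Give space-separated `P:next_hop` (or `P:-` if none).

Op 1: best P0=- P1=NH2
Op 2: best P0=- P1=NH1
Op 3: best P0=NH0 P1=NH1
Op 4: best P0=NH0 P1=NH1
Op 5: best P0=NH0 P1=NH1
Op 6: best P0=NH0 P1=NH1
Op 7: best P0=NH2 P1=NH1
Op 8: best P0=NH0 P1=NH1
Op 9: best P0=NH0 P1=NH2
Op 10: best P0=NH0 P1=NH2

Answer: P0:NH0 P1:NH2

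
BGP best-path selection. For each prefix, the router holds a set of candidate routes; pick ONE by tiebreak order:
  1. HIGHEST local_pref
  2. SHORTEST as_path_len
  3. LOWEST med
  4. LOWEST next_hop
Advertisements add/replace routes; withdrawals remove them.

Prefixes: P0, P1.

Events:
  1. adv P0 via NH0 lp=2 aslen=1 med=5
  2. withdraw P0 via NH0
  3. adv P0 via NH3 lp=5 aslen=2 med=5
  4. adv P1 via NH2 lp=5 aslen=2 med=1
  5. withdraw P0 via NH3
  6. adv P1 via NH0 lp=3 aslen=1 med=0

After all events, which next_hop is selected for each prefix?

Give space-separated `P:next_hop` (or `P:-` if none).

Answer: P0:- P1:NH2

Derivation:
Op 1: best P0=NH0 P1=-
Op 2: best P0=- P1=-
Op 3: best P0=NH3 P1=-
Op 4: best P0=NH3 P1=NH2
Op 5: best P0=- P1=NH2
Op 6: best P0=- P1=NH2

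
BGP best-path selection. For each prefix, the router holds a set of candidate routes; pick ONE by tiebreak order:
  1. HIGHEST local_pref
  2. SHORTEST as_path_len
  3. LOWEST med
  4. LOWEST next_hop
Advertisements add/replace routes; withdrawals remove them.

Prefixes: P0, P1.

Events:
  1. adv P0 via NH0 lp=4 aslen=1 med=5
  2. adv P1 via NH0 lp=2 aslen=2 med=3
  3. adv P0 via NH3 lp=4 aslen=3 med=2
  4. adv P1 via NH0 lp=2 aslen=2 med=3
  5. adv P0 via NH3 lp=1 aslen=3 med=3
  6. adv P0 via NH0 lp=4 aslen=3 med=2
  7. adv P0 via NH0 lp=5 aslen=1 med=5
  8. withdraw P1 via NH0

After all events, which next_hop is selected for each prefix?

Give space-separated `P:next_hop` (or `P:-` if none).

Answer: P0:NH0 P1:-

Derivation:
Op 1: best P0=NH0 P1=-
Op 2: best P0=NH0 P1=NH0
Op 3: best P0=NH0 P1=NH0
Op 4: best P0=NH0 P1=NH0
Op 5: best P0=NH0 P1=NH0
Op 6: best P0=NH0 P1=NH0
Op 7: best P0=NH0 P1=NH0
Op 8: best P0=NH0 P1=-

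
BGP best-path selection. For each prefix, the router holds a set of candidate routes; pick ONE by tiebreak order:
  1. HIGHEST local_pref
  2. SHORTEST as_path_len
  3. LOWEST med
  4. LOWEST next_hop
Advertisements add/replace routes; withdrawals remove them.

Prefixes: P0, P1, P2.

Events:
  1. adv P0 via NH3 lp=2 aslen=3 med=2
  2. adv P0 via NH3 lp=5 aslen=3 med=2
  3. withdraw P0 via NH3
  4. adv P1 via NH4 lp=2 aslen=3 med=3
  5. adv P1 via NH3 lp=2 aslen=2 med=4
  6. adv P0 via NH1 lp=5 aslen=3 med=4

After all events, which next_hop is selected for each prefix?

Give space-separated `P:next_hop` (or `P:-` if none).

Op 1: best P0=NH3 P1=- P2=-
Op 2: best P0=NH3 P1=- P2=-
Op 3: best P0=- P1=- P2=-
Op 4: best P0=- P1=NH4 P2=-
Op 5: best P0=- P1=NH3 P2=-
Op 6: best P0=NH1 P1=NH3 P2=-

Answer: P0:NH1 P1:NH3 P2:-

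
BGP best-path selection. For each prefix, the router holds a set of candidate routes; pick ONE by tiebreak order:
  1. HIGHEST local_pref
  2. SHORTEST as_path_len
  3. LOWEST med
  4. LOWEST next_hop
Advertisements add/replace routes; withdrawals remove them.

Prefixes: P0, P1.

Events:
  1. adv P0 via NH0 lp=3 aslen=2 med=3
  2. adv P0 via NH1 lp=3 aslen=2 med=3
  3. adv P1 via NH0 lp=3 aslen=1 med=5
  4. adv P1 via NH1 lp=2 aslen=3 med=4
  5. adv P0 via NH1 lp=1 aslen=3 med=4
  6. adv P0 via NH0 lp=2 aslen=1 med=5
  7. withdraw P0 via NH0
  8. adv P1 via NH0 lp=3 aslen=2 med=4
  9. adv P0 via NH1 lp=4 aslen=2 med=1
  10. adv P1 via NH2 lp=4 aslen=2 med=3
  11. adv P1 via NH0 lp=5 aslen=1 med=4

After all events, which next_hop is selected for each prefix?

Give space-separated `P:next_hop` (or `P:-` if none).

Answer: P0:NH1 P1:NH0

Derivation:
Op 1: best P0=NH0 P1=-
Op 2: best P0=NH0 P1=-
Op 3: best P0=NH0 P1=NH0
Op 4: best P0=NH0 P1=NH0
Op 5: best P0=NH0 P1=NH0
Op 6: best P0=NH0 P1=NH0
Op 7: best P0=NH1 P1=NH0
Op 8: best P0=NH1 P1=NH0
Op 9: best P0=NH1 P1=NH0
Op 10: best P0=NH1 P1=NH2
Op 11: best P0=NH1 P1=NH0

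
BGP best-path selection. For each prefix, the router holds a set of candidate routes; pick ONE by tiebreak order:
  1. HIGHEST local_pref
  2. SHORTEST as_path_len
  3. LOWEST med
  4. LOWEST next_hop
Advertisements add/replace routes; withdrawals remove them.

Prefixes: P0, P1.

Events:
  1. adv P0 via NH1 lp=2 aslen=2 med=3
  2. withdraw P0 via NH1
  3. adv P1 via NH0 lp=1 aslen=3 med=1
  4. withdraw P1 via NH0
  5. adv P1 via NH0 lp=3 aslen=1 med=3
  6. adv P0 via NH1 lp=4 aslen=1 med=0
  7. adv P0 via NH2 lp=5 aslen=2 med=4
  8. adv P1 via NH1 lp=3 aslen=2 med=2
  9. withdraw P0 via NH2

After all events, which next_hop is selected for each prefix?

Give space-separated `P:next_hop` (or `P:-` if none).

Op 1: best P0=NH1 P1=-
Op 2: best P0=- P1=-
Op 3: best P0=- P1=NH0
Op 4: best P0=- P1=-
Op 5: best P0=- P1=NH0
Op 6: best P0=NH1 P1=NH0
Op 7: best P0=NH2 P1=NH0
Op 8: best P0=NH2 P1=NH0
Op 9: best P0=NH1 P1=NH0

Answer: P0:NH1 P1:NH0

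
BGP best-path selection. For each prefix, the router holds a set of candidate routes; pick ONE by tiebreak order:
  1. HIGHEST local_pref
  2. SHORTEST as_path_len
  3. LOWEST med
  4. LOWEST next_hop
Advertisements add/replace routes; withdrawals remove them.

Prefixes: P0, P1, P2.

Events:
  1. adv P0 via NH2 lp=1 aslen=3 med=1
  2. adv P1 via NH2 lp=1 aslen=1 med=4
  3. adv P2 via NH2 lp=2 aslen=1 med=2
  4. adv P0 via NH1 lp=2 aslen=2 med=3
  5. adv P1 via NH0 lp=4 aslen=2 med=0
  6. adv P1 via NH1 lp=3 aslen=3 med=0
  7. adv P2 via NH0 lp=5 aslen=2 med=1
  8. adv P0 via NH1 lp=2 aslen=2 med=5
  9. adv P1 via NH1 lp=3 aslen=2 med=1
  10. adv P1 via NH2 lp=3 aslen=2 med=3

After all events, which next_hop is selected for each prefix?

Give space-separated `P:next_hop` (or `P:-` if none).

Answer: P0:NH1 P1:NH0 P2:NH0

Derivation:
Op 1: best P0=NH2 P1=- P2=-
Op 2: best P0=NH2 P1=NH2 P2=-
Op 3: best P0=NH2 P1=NH2 P2=NH2
Op 4: best P0=NH1 P1=NH2 P2=NH2
Op 5: best P0=NH1 P1=NH0 P2=NH2
Op 6: best P0=NH1 P1=NH0 P2=NH2
Op 7: best P0=NH1 P1=NH0 P2=NH0
Op 8: best P0=NH1 P1=NH0 P2=NH0
Op 9: best P0=NH1 P1=NH0 P2=NH0
Op 10: best P0=NH1 P1=NH0 P2=NH0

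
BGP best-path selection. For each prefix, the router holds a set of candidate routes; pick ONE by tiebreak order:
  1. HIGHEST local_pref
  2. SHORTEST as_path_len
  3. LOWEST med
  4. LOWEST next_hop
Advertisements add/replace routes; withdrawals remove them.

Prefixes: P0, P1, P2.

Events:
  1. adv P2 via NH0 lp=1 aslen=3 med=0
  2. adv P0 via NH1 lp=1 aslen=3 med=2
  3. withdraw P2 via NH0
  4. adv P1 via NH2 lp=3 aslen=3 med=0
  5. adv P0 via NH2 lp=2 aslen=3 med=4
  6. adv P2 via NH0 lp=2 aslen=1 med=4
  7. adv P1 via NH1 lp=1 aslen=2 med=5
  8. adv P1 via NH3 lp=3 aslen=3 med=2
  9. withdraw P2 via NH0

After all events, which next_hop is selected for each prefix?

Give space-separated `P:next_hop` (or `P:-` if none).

Answer: P0:NH2 P1:NH2 P2:-

Derivation:
Op 1: best P0=- P1=- P2=NH0
Op 2: best P0=NH1 P1=- P2=NH0
Op 3: best P0=NH1 P1=- P2=-
Op 4: best P0=NH1 P1=NH2 P2=-
Op 5: best P0=NH2 P1=NH2 P2=-
Op 6: best P0=NH2 P1=NH2 P2=NH0
Op 7: best P0=NH2 P1=NH2 P2=NH0
Op 8: best P0=NH2 P1=NH2 P2=NH0
Op 9: best P0=NH2 P1=NH2 P2=-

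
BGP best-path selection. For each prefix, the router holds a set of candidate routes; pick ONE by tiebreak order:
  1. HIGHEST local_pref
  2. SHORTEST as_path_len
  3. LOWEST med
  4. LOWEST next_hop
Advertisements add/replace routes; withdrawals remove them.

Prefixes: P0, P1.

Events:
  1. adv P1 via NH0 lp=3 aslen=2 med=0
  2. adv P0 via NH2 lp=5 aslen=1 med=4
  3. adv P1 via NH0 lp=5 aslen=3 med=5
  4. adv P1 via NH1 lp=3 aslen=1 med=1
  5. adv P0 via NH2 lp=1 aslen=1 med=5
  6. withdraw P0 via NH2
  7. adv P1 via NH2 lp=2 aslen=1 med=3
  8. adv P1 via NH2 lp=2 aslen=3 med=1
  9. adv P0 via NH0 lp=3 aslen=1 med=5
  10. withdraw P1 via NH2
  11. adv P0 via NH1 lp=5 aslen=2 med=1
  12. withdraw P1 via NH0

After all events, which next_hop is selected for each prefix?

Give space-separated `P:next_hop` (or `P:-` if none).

Op 1: best P0=- P1=NH0
Op 2: best P0=NH2 P1=NH0
Op 3: best P0=NH2 P1=NH0
Op 4: best P0=NH2 P1=NH0
Op 5: best P0=NH2 P1=NH0
Op 6: best P0=- P1=NH0
Op 7: best P0=- P1=NH0
Op 8: best P0=- P1=NH0
Op 9: best P0=NH0 P1=NH0
Op 10: best P0=NH0 P1=NH0
Op 11: best P0=NH1 P1=NH0
Op 12: best P0=NH1 P1=NH1

Answer: P0:NH1 P1:NH1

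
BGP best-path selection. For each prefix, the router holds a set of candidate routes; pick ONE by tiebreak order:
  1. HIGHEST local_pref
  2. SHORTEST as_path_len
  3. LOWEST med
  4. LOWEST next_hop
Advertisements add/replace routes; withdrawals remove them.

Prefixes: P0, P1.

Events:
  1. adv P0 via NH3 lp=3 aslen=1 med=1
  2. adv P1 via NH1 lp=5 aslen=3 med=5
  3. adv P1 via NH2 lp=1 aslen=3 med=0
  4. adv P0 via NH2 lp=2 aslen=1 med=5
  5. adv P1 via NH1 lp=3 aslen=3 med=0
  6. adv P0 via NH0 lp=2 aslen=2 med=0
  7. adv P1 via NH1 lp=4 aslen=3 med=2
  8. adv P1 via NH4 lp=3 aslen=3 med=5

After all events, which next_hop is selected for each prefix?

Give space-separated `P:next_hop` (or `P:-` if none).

Op 1: best P0=NH3 P1=-
Op 2: best P0=NH3 P1=NH1
Op 3: best P0=NH3 P1=NH1
Op 4: best P0=NH3 P1=NH1
Op 5: best P0=NH3 P1=NH1
Op 6: best P0=NH3 P1=NH1
Op 7: best P0=NH3 P1=NH1
Op 8: best P0=NH3 P1=NH1

Answer: P0:NH3 P1:NH1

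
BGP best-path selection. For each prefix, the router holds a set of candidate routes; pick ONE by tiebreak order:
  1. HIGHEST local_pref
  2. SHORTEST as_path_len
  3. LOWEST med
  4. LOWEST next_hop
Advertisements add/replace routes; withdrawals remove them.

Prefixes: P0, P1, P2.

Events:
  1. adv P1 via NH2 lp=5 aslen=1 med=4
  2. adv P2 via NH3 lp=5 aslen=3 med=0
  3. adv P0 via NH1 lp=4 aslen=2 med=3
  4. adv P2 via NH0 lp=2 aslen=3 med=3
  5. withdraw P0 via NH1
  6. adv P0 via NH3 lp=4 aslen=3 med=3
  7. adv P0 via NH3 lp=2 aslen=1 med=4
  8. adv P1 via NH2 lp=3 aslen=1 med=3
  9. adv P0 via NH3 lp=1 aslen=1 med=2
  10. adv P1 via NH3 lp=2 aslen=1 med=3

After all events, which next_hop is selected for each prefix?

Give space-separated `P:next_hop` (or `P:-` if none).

Answer: P0:NH3 P1:NH2 P2:NH3

Derivation:
Op 1: best P0=- P1=NH2 P2=-
Op 2: best P0=- P1=NH2 P2=NH3
Op 3: best P0=NH1 P1=NH2 P2=NH3
Op 4: best P0=NH1 P1=NH2 P2=NH3
Op 5: best P0=- P1=NH2 P2=NH3
Op 6: best P0=NH3 P1=NH2 P2=NH3
Op 7: best P0=NH3 P1=NH2 P2=NH3
Op 8: best P0=NH3 P1=NH2 P2=NH3
Op 9: best P0=NH3 P1=NH2 P2=NH3
Op 10: best P0=NH3 P1=NH2 P2=NH3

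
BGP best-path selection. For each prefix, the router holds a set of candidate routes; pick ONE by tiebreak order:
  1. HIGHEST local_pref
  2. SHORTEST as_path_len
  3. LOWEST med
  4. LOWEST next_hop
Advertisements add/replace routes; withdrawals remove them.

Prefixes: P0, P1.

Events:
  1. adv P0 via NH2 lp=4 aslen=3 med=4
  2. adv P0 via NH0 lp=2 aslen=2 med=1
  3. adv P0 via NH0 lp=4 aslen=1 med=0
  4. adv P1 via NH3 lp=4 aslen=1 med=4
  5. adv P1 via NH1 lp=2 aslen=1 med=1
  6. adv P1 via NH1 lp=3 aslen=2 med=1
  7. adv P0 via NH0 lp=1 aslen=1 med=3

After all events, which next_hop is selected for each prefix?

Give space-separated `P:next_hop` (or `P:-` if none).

Answer: P0:NH2 P1:NH3

Derivation:
Op 1: best P0=NH2 P1=-
Op 2: best P0=NH2 P1=-
Op 3: best P0=NH0 P1=-
Op 4: best P0=NH0 P1=NH3
Op 5: best P0=NH0 P1=NH3
Op 6: best P0=NH0 P1=NH3
Op 7: best P0=NH2 P1=NH3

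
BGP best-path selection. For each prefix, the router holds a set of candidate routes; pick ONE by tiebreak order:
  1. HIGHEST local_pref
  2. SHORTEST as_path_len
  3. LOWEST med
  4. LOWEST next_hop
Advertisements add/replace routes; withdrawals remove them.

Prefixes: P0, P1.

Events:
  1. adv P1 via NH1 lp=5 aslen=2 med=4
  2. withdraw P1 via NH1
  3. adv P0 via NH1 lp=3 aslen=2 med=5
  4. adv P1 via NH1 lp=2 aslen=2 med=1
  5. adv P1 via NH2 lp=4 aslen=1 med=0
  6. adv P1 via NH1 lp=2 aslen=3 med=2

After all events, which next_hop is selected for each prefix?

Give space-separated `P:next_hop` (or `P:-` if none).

Answer: P0:NH1 P1:NH2

Derivation:
Op 1: best P0=- P1=NH1
Op 2: best P0=- P1=-
Op 3: best P0=NH1 P1=-
Op 4: best P0=NH1 P1=NH1
Op 5: best P0=NH1 P1=NH2
Op 6: best P0=NH1 P1=NH2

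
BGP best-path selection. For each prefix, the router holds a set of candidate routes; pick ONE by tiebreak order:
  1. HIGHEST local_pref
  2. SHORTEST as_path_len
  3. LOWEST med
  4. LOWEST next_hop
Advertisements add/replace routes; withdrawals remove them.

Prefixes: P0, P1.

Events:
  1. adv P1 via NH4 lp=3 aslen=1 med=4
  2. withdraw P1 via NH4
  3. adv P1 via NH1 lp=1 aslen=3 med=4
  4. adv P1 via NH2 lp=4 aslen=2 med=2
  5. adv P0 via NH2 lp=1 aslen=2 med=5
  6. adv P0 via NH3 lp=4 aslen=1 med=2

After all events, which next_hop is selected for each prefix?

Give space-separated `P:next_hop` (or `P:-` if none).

Answer: P0:NH3 P1:NH2

Derivation:
Op 1: best P0=- P1=NH4
Op 2: best P0=- P1=-
Op 3: best P0=- P1=NH1
Op 4: best P0=- P1=NH2
Op 5: best P0=NH2 P1=NH2
Op 6: best P0=NH3 P1=NH2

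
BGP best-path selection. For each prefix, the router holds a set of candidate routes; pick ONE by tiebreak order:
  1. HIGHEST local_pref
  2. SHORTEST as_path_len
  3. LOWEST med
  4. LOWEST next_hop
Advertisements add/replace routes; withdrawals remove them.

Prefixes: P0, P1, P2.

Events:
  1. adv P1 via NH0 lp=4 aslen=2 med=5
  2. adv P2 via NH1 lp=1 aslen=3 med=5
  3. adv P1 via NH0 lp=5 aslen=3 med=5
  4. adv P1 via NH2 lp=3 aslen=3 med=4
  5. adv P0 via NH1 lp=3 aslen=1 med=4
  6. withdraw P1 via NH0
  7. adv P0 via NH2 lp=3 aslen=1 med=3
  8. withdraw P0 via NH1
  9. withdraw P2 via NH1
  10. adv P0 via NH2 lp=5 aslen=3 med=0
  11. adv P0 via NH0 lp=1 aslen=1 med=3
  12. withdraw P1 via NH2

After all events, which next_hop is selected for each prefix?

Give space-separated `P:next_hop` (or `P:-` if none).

Answer: P0:NH2 P1:- P2:-

Derivation:
Op 1: best P0=- P1=NH0 P2=-
Op 2: best P0=- P1=NH0 P2=NH1
Op 3: best P0=- P1=NH0 P2=NH1
Op 4: best P0=- P1=NH0 P2=NH1
Op 5: best P0=NH1 P1=NH0 P2=NH1
Op 6: best P0=NH1 P1=NH2 P2=NH1
Op 7: best P0=NH2 P1=NH2 P2=NH1
Op 8: best P0=NH2 P1=NH2 P2=NH1
Op 9: best P0=NH2 P1=NH2 P2=-
Op 10: best P0=NH2 P1=NH2 P2=-
Op 11: best P0=NH2 P1=NH2 P2=-
Op 12: best P0=NH2 P1=- P2=-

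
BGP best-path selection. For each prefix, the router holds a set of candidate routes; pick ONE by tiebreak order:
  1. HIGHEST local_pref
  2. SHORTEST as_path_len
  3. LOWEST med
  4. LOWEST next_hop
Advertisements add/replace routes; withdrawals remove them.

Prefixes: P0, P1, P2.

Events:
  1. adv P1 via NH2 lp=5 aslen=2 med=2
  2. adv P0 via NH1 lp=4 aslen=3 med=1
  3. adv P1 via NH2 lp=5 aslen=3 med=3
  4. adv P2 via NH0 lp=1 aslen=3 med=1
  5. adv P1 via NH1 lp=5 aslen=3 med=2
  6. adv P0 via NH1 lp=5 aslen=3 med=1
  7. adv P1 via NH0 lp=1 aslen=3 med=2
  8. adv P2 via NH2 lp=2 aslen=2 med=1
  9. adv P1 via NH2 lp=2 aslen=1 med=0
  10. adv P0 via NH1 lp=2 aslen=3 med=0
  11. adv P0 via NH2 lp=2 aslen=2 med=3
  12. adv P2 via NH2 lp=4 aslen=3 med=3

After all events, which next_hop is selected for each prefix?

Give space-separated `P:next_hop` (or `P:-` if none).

Answer: P0:NH2 P1:NH1 P2:NH2

Derivation:
Op 1: best P0=- P1=NH2 P2=-
Op 2: best P0=NH1 P1=NH2 P2=-
Op 3: best P0=NH1 P1=NH2 P2=-
Op 4: best P0=NH1 P1=NH2 P2=NH0
Op 5: best P0=NH1 P1=NH1 P2=NH0
Op 6: best P0=NH1 P1=NH1 P2=NH0
Op 7: best P0=NH1 P1=NH1 P2=NH0
Op 8: best P0=NH1 P1=NH1 P2=NH2
Op 9: best P0=NH1 P1=NH1 P2=NH2
Op 10: best P0=NH1 P1=NH1 P2=NH2
Op 11: best P0=NH2 P1=NH1 P2=NH2
Op 12: best P0=NH2 P1=NH1 P2=NH2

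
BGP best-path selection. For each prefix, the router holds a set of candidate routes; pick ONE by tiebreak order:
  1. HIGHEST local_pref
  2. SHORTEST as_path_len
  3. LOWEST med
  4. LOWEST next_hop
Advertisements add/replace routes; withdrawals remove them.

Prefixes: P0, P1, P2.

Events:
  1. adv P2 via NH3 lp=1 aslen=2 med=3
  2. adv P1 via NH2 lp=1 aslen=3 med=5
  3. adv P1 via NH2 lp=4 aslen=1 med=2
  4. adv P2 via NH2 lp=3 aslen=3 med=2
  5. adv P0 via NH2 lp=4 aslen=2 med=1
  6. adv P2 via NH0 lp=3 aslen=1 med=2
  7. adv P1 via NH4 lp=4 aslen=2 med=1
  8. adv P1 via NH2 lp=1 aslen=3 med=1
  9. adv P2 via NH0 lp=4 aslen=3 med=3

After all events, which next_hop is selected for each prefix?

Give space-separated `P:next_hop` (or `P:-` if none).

Answer: P0:NH2 P1:NH4 P2:NH0

Derivation:
Op 1: best P0=- P1=- P2=NH3
Op 2: best P0=- P1=NH2 P2=NH3
Op 3: best P0=- P1=NH2 P2=NH3
Op 4: best P0=- P1=NH2 P2=NH2
Op 5: best P0=NH2 P1=NH2 P2=NH2
Op 6: best P0=NH2 P1=NH2 P2=NH0
Op 7: best P0=NH2 P1=NH2 P2=NH0
Op 8: best P0=NH2 P1=NH4 P2=NH0
Op 9: best P0=NH2 P1=NH4 P2=NH0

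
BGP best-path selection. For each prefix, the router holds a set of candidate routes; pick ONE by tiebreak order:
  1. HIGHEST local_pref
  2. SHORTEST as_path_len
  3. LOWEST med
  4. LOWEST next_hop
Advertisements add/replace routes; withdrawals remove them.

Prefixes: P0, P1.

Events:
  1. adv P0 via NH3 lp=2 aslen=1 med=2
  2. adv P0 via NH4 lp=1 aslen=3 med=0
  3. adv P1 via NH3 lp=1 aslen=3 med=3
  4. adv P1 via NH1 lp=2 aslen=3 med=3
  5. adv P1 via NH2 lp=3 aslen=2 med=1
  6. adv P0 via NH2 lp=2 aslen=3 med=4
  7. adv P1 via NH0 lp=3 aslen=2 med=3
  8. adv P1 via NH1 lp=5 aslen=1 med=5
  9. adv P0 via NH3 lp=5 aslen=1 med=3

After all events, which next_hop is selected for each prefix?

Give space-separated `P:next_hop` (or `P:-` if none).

Op 1: best P0=NH3 P1=-
Op 2: best P0=NH3 P1=-
Op 3: best P0=NH3 P1=NH3
Op 4: best P0=NH3 P1=NH1
Op 5: best P0=NH3 P1=NH2
Op 6: best P0=NH3 P1=NH2
Op 7: best P0=NH3 P1=NH2
Op 8: best P0=NH3 P1=NH1
Op 9: best P0=NH3 P1=NH1

Answer: P0:NH3 P1:NH1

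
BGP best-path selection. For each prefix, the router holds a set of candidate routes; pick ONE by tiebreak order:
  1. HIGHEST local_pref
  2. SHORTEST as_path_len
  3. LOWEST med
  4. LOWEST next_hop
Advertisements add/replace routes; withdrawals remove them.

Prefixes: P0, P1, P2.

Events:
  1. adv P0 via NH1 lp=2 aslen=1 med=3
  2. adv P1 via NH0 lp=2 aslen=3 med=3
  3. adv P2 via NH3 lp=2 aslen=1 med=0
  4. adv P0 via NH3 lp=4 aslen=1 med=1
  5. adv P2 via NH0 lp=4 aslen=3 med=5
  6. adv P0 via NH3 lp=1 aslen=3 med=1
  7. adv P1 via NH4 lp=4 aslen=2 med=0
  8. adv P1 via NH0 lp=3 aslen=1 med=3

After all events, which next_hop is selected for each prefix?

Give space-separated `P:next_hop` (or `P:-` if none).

Answer: P0:NH1 P1:NH4 P2:NH0

Derivation:
Op 1: best P0=NH1 P1=- P2=-
Op 2: best P0=NH1 P1=NH0 P2=-
Op 3: best P0=NH1 P1=NH0 P2=NH3
Op 4: best P0=NH3 P1=NH0 P2=NH3
Op 5: best P0=NH3 P1=NH0 P2=NH0
Op 6: best P0=NH1 P1=NH0 P2=NH0
Op 7: best P0=NH1 P1=NH4 P2=NH0
Op 8: best P0=NH1 P1=NH4 P2=NH0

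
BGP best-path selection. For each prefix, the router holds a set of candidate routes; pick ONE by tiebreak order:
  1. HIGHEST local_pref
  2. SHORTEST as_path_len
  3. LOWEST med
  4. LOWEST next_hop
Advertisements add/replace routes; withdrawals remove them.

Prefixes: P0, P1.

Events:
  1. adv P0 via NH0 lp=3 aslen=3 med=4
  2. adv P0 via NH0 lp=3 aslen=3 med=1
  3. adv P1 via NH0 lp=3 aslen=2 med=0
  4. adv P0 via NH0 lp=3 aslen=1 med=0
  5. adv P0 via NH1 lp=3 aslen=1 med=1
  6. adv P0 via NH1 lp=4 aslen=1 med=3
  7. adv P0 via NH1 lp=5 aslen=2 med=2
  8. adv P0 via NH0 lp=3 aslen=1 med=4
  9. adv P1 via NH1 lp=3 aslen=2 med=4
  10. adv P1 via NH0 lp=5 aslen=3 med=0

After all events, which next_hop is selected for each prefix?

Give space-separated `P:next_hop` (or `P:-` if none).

Op 1: best P0=NH0 P1=-
Op 2: best P0=NH0 P1=-
Op 3: best P0=NH0 P1=NH0
Op 4: best P0=NH0 P1=NH0
Op 5: best P0=NH0 P1=NH0
Op 6: best P0=NH1 P1=NH0
Op 7: best P0=NH1 P1=NH0
Op 8: best P0=NH1 P1=NH0
Op 9: best P0=NH1 P1=NH0
Op 10: best P0=NH1 P1=NH0

Answer: P0:NH1 P1:NH0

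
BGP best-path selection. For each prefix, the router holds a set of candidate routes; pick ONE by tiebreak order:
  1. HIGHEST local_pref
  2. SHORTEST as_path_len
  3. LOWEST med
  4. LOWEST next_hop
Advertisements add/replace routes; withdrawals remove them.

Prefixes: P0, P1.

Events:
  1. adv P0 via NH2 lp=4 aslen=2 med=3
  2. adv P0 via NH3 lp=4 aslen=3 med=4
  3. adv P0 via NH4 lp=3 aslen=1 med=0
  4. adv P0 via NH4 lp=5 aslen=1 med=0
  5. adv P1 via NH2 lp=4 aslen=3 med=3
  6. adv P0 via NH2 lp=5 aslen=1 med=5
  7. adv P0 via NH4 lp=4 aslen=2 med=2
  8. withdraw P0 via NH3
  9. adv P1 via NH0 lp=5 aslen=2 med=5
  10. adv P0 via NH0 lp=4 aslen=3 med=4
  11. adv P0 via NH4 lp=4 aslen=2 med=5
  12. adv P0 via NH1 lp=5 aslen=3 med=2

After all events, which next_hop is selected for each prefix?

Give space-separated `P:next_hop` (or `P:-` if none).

Op 1: best P0=NH2 P1=-
Op 2: best P0=NH2 P1=-
Op 3: best P0=NH2 P1=-
Op 4: best P0=NH4 P1=-
Op 5: best P0=NH4 P1=NH2
Op 6: best P0=NH4 P1=NH2
Op 7: best P0=NH2 P1=NH2
Op 8: best P0=NH2 P1=NH2
Op 9: best P0=NH2 P1=NH0
Op 10: best P0=NH2 P1=NH0
Op 11: best P0=NH2 P1=NH0
Op 12: best P0=NH2 P1=NH0

Answer: P0:NH2 P1:NH0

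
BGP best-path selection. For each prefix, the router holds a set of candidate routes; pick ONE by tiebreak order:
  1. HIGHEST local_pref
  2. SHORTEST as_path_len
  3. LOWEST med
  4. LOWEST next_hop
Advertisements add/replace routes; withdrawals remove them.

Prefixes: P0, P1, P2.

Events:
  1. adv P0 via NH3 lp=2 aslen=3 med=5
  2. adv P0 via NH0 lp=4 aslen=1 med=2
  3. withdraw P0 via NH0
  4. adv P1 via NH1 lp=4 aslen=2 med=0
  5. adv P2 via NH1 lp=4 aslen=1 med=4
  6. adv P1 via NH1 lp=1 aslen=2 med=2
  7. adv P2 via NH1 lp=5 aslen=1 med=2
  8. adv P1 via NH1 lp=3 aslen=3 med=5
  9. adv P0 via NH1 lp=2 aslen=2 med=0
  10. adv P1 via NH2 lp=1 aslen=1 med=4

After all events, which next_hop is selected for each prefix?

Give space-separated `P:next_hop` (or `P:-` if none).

Answer: P0:NH1 P1:NH1 P2:NH1

Derivation:
Op 1: best P0=NH3 P1=- P2=-
Op 2: best P0=NH0 P1=- P2=-
Op 3: best P0=NH3 P1=- P2=-
Op 4: best P0=NH3 P1=NH1 P2=-
Op 5: best P0=NH3 P1=NH1 P2=NH1
Op 6: best P0=NH3 P1=NH1 P2=NH1
Op 7: best P0=NH3 P1=NH1 P2=NH1
Op 8: best P0=NH3 P1=NH1 P2=NH1
Op 9: best P0=NH1 P1=NH1 P2=NH1
Op 10: best P0=NH1 P1=NH1 P2=NH1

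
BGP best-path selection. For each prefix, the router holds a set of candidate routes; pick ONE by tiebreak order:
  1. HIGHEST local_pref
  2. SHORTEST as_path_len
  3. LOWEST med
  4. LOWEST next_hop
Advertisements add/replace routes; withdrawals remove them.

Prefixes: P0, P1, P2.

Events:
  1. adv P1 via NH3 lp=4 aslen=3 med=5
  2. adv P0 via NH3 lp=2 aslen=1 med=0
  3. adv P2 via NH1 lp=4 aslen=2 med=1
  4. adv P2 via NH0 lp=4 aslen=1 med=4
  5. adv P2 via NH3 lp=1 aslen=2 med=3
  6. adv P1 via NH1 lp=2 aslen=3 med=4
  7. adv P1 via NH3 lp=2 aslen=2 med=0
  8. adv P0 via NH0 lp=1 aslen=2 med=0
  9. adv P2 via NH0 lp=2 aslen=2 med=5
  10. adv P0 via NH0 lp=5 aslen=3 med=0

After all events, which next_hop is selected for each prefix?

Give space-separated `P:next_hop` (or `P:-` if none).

Answer: P0:NH0 P1:NH3 P2:NH1

Derivation:
Op 1: best P0=- P1=NH3 P2=-
Op 2: best P0=NH3 P1=NH3 P2=-
Op 3: best P0=NH3 P1=NH3 P2=NH1
Op 4: best P0=NH3 P1=NH3 P2=NH0
Op 5: best P0=NH3 P1=NH3 P2=NH0
Op 6: best P0=NH3 P1=NH3 P2=NH0
Op 7: best P0=NH3 P1=NH3 P2=NH0
Op 8: best P0=NH3 P1=NH3 P2=NH0
Op 9: best P0=NH3 P1=NH3 P2=NH1
Op 10: best P0=NH0 P1=NH3 P2=NH1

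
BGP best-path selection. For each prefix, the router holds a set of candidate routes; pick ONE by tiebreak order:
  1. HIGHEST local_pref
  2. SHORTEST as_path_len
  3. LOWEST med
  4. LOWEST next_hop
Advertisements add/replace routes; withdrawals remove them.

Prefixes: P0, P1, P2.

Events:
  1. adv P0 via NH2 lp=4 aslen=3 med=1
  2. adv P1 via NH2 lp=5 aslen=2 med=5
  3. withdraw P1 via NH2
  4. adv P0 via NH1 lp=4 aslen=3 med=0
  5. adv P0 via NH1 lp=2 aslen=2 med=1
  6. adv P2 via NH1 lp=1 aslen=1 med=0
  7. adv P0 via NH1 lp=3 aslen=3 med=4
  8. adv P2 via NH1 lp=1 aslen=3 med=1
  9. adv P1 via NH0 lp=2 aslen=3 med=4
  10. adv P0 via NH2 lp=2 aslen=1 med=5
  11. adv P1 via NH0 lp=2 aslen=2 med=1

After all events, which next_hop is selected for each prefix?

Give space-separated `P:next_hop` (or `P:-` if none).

Op 1: best P0=NH2 P1=- P2=-
Op 2: best P0=NH2 P1=NH2 P2=-
Op 3: best P0=NH2 P1=- P2=-
Op 4: best P0=NH1 P1=- P2=-
Op 5: best P0=NH2 P1=- P2=-
Op 6: best P0=NH2 P1=- P2=NH1
Op 7: best P0=NH2 P1=- P2=NH1
Op 8: best P0=NH2 P1=- P2=NH1
Op 9: best P0=NH2 P1=NH0 P2=NH1
Op 10: best P0=NH1 P1=NH0 P2=NH1
Op 11: best P0=NH1 P1=NH0 P2=NH1

Answer: P0:NH1 P1:NH0 P2:NH1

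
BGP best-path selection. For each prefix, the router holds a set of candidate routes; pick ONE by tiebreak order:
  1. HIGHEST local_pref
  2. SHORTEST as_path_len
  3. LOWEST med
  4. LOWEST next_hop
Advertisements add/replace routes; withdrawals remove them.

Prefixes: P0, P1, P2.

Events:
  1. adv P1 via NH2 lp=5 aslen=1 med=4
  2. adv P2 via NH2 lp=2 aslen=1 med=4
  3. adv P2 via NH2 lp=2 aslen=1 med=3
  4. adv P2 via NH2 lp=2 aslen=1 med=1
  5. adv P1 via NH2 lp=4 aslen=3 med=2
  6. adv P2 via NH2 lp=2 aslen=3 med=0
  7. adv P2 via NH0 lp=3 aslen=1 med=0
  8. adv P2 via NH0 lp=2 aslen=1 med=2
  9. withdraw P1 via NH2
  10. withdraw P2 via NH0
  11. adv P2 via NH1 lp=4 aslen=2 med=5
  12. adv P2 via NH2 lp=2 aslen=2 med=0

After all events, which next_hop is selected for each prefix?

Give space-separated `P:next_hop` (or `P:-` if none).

Answer: P0:- P1:- P2:NH1

Derivation:
Op 1: best P0=- P1=NH2 P2=-
Op 2: best P0=- P1=NH2 P2=NH2
Op 3: best P0=- P1=NH2 P2=NH2
Op 4: best P0=- P1=NH2 P2=NH2
Op 5: best P0=- P1=NH2 P2=NH2
Op 6: best P0=- P1=NH2 P2=NH2
Op 7: best P0=- P1=NH2 P2=NH0
Op 8: best P0=- P1=NH2 P2=NH0
Op 9: best P0=- P1=- P2=NH0
Op 10: best P0=- P1=- P2=NH2
Op 11: best P0=- P1=- P2=NH1
Op 12: best P0=- P1=- P2=NH1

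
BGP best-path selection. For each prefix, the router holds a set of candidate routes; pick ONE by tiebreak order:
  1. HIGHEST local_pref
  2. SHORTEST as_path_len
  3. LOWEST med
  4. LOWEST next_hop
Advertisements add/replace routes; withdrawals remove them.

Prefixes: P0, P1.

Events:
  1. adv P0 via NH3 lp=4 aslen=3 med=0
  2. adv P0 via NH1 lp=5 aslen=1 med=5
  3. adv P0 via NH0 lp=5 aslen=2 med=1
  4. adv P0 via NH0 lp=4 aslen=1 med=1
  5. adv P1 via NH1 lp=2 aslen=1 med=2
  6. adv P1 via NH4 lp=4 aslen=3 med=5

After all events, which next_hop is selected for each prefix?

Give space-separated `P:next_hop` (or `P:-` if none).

Op 1: best P0=NH3 P1=-
Op 2: best P0=NH1 P1=-
Op 3: best P0=NH1 P1=-
Op 4: best P0=NH1 P1=-
Op 5: best P0=NH1 P1=NH1
Op 6: best P0=NH1 P1=NH4

Answer: P0:NH1 P1:NH4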